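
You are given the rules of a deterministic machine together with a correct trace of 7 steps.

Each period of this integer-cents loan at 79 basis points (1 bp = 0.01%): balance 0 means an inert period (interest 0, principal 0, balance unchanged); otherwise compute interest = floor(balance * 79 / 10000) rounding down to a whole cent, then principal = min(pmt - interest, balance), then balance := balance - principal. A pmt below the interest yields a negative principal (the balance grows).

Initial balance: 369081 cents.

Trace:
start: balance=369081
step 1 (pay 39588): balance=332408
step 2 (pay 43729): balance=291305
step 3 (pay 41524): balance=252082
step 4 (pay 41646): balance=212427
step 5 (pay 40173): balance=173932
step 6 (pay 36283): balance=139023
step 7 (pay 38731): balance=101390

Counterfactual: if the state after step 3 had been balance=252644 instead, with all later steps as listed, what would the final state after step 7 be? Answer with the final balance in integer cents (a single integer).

101968

state after step 3 := balance=252644
step 4 (pay 41646): balance=212993
step 5 (pay 40173): balance=174502
step 6 (pay 36283): balance=139597
step 7 (pay 38731): balance=101968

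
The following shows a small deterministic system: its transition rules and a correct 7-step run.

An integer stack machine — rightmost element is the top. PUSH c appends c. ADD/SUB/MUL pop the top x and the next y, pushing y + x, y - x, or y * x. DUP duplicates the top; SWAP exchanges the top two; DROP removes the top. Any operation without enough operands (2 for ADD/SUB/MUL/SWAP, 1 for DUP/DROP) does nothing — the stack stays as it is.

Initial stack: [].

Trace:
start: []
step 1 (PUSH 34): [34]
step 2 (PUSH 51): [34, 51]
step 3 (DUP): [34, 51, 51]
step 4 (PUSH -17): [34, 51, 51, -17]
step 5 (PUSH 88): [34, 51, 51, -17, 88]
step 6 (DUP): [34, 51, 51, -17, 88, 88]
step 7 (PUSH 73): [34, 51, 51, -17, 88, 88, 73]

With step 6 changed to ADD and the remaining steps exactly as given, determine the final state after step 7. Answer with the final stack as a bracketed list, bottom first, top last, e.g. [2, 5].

[34, 51, 51, 71, 73]

(re-executing from step 6 with the substitution; state before step 6: [34, 51, 51, -17, 88])
step 6 (ADD): [34, 51, 51, 71]
step 7 (PUSH 73): [34, 51, 51, 71, 73]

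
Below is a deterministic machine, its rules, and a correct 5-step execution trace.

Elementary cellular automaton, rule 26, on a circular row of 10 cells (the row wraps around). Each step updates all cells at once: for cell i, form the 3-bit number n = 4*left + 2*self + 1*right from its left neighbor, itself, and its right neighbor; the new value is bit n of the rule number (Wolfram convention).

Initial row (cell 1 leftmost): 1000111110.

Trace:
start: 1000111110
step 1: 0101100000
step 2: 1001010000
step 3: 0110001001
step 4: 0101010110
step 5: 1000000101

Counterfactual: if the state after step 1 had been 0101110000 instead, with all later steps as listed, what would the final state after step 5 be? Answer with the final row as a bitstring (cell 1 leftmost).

state after step 1 := 0101110000
step 2: 1001001000
step 3: 0110110101
step 4: 0100100000
step 5: 1011010000

1011010000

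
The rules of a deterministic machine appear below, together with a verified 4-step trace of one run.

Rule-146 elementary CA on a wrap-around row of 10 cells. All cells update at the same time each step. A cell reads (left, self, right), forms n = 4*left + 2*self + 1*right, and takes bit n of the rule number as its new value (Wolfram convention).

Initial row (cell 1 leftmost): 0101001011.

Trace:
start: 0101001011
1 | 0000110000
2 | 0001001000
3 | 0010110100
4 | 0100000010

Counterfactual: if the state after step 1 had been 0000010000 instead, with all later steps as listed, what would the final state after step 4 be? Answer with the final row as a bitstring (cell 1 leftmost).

state after step 1 := 0000010000
2 | 0000101000
3 | 0001000100
4 | 0010101010

0010101010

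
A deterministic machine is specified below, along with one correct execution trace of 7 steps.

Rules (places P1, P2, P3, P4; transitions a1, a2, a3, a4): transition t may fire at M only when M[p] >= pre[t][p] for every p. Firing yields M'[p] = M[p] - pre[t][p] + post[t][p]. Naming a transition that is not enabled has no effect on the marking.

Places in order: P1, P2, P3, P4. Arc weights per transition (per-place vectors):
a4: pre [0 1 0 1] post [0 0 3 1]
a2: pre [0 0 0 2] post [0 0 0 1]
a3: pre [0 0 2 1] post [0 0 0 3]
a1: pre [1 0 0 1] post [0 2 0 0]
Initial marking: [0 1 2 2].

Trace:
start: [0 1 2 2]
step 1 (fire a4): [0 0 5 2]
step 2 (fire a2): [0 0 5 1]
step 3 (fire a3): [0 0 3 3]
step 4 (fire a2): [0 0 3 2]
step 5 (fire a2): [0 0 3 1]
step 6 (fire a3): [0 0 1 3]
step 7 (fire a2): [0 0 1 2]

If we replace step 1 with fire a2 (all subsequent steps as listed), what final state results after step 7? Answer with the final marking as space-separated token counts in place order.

0 1 0 1

(re-executing from step 1 with the substitution; state before step 1: [0 1 2 2])
step 1 (fire a2): [0 1 2 1]
step 2 (fire a2): [0 1 2 1]
step 3 (fire a3): [0 1 0 3]
step 4 (fire a2): [0 1 0 2]
step 5 (fire a2): [0 1 0 1]
step 6 (fire a3): [0 1 0 1]
step 7 (fire a2): [0 1 0 1]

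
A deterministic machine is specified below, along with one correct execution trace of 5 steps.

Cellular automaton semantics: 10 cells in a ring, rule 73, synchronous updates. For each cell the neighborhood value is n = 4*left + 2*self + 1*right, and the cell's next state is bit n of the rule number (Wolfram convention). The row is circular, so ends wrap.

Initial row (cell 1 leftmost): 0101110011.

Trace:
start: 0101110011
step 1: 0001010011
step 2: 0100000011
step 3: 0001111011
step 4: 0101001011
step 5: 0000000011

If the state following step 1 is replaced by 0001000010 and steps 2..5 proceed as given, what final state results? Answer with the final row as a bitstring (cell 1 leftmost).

state after step 1 := 0001000010
step 2: 1100011000
step 3: 1101011010
step 4: 1100011000
step 5: 1101011010

1101011010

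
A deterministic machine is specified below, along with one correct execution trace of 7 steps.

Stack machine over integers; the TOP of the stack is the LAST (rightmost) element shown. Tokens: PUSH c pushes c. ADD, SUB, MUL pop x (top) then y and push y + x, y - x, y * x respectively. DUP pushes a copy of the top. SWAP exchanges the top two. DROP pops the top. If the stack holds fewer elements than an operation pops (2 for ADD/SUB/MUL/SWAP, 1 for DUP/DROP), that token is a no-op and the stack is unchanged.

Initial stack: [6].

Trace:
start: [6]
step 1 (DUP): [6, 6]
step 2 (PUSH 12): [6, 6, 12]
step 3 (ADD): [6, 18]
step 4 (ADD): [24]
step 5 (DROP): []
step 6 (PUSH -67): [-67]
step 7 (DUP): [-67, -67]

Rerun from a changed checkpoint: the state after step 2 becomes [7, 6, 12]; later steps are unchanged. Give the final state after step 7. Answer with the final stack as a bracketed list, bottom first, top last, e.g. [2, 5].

[-67, -67]

state after step 2 := [7, 6, 12]
step 3 (ADD): [7, 18]
step 4 (ADD): [25]
step 5 (DROP): []
step 6 (PUSH -67): [-67]
step 7 (DUP): [-67, -67]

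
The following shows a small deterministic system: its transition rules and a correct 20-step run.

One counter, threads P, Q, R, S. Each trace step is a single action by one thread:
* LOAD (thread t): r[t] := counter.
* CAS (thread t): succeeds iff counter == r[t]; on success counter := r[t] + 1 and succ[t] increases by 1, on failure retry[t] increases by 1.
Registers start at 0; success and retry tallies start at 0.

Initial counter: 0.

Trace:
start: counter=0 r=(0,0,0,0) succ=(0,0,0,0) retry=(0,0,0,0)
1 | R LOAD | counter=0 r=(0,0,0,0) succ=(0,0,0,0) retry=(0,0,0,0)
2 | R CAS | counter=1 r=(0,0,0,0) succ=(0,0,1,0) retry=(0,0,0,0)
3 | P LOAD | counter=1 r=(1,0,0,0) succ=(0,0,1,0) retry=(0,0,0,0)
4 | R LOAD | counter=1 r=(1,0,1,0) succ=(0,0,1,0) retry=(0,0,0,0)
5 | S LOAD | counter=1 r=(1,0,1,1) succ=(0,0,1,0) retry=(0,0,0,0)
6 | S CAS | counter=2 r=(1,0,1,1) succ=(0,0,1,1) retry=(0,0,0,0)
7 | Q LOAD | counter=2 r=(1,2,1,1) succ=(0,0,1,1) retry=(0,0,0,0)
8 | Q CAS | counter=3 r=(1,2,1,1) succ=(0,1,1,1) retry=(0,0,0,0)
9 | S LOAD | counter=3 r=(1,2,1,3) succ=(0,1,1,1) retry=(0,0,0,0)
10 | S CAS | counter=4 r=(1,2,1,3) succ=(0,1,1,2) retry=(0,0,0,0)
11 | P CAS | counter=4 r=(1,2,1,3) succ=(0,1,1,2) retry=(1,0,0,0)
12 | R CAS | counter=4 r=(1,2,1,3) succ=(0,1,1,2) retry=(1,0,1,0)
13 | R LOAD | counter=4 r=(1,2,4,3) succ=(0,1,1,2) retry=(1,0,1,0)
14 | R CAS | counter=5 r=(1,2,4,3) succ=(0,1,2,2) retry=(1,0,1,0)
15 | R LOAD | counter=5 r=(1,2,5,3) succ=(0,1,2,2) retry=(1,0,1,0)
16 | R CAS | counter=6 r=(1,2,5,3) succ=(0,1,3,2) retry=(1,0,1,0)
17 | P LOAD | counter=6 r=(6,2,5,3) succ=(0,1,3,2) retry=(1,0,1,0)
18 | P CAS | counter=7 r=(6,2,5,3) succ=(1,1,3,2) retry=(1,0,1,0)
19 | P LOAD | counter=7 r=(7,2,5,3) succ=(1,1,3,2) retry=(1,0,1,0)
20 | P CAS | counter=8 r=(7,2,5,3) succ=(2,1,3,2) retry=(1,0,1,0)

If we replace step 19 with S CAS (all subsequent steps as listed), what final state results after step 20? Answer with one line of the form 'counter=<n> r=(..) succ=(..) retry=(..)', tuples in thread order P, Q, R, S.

counter=7 r=(6,2,5,3) succ=(1,1,3,2) retry=(2,0,1,1)

(re-executing from step 19 with the substitution; state before step 19: counter=7 r=(6,2,5,3) succ=(1,1,3,2) retry=(1,0,1,0))
19 | S CAS | counter=7 r=(6,2,5,3) succ=(1,1,3,2) retry=(1,0,1,1)
20 | P CAS | counter=7 r=(6,2,5,3) succ=(1,1,3,2) retry=(2,0,1,1)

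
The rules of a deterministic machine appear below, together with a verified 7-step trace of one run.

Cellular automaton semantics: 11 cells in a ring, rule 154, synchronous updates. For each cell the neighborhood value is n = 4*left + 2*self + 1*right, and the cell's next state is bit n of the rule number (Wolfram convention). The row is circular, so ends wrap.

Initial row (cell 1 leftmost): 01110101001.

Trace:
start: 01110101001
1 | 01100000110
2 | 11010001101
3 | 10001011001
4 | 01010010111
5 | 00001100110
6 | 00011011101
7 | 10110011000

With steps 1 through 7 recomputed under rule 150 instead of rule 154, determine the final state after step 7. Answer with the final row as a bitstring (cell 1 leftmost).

(re-executing steps 1..7 under rule 150; state before step 1: 01110101001)
1 | 00100101111
2 | 11111100110
3 | 01111011000
4 | 10110000100
5 | 10001001111
6 | 01011110111
7 | 01001100010

01001100010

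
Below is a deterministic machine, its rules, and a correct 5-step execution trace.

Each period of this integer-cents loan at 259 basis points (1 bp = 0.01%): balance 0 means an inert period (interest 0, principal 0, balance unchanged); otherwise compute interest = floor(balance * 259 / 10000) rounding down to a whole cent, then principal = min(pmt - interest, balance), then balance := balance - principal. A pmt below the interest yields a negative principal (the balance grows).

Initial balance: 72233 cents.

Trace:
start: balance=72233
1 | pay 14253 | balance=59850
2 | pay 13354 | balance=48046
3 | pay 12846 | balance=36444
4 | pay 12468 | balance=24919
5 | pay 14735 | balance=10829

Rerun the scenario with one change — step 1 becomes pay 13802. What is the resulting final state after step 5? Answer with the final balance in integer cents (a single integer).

11329

(re-executing from step 1 with the substitution; state before step 1: balance=72233)
1 | pay 13802 | balance=60301
2 | pay 13354 | balance=48508
3 | pay 12846 | balance=36918
4 | pay 12468 | balance=25406
5 | pay 14735 | balance=11329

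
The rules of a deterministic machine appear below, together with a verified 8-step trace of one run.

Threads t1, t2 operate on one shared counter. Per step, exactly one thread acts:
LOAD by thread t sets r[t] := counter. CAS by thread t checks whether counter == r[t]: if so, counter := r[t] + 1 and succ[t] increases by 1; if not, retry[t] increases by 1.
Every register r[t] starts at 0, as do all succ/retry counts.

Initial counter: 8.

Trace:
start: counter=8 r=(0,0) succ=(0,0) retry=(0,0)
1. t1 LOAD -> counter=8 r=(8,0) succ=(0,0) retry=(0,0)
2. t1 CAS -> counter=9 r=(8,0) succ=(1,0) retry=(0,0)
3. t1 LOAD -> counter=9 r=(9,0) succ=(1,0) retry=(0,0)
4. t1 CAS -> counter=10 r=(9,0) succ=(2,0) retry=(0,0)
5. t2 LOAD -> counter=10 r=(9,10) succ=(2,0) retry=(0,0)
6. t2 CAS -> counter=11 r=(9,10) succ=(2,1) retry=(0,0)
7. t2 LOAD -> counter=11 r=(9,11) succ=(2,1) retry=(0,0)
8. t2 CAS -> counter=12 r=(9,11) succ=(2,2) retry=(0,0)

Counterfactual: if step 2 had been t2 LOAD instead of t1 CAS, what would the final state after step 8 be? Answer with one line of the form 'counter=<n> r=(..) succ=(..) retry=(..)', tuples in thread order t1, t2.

counter=11 r=(8,10) succ=(1,2) retry=(0,0)

(re-executing from step 2 with the substitution; state before step 2: counter=8 r=(8,0) succ=(0,0) retry=(0,0))
2. t2 LOAD -> counter=8 r=(8,8) succ=(0,0) retry=(0,0)
3. t1 LOAD -> counter=8 r=(8,8) succ=(0,0) retry=(0,0)
4. t1 CAS -> counter=9 r=(8,8) succ=(1,0) retry=(0,0)
5. t2 LOAD -> counter=9 r=(8,9) succ=(1,0) retry=(0,0)
6. t2 CAS -> counter=10 r=(8,9) succ=(1,1) retry=(0,0)
7. t2 LOAD -> counter=10 r=(8,10) succ=(1,1) retry=(0,0)
8. t2 CAS -> counter=11 r=(8,10) succ=(1,2) retry=(0,0)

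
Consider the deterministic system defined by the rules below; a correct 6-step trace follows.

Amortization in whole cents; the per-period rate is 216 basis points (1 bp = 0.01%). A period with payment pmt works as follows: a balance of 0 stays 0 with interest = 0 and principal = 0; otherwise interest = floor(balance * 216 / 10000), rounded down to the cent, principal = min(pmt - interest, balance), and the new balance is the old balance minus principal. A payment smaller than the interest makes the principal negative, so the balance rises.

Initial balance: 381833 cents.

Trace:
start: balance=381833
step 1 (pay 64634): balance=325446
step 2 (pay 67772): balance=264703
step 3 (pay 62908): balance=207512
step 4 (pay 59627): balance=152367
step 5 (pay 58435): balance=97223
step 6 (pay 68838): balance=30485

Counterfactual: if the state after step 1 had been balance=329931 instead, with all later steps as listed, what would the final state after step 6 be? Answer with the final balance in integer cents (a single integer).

35475

state after step 1 := balance=329931
step 2 (pay 67772): balance=269285
step 3 (pay 62908): balance=212193
step 4 (pay 59627): balance=157149
step 5 (pay 58435): balance=102108
step 6 (pay 68838): balance=35475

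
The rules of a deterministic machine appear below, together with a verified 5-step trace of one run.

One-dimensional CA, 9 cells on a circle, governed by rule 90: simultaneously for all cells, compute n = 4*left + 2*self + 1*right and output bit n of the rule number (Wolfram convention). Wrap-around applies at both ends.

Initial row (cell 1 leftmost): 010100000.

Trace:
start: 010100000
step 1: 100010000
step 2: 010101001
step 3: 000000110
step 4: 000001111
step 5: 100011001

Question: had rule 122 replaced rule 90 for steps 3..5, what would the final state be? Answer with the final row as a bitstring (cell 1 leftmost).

101011001

(re-executing steps 3..5 under rule 122; state before step 3: 010101001)
step 3: 101010110
step 4: 010101111
step 5: 101011001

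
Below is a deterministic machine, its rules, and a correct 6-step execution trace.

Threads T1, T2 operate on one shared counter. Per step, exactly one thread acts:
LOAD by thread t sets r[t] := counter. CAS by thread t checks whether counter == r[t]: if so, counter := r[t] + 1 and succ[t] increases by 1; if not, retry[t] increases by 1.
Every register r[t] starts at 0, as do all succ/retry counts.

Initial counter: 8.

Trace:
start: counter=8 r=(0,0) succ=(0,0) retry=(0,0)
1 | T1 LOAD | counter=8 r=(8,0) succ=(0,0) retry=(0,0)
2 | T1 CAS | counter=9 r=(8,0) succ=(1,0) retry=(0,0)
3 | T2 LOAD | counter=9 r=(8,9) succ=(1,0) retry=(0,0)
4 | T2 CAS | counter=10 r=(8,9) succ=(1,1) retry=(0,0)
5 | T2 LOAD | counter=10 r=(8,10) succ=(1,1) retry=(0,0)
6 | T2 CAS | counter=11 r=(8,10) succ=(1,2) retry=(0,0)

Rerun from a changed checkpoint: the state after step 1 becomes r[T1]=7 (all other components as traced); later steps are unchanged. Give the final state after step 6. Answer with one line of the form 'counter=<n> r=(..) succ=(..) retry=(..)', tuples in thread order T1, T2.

counter=10 r=(7,9) succ=(0,2) retry=(1,0)

state after step 1 := counter=8 r=(7,0) succ=(0,0) retry=(0,0)
2 | T1 CAS | counter=8 r=(7,0) succ=(0,0) retry=(1,0)
3 | T2 LOAD | counter=8 r=(7,8) succ=(0,0) retry=(1,0)
4 | T2 CAS | counter=9 r=(7,8) succ=(0,1) retry=(1,0)
5 | T2 LOAD | counter=9 r=(7,9) succ=(0,1) retry=(1,0)
6 | T2 CAS | counter=10 r=(7,9) succ=(0,2) retry=(1,0)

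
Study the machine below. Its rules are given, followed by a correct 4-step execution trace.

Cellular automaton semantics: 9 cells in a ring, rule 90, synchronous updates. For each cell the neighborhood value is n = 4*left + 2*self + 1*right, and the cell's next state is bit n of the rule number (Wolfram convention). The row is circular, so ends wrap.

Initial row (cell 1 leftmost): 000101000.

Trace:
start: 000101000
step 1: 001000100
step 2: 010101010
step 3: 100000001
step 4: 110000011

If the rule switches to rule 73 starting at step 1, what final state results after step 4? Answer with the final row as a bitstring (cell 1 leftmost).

(re-executing steps 1..4 under rule 73; state before step 1: 000101000)
step 1: 110000011
step 2: 010111010
step 3: 000101000
step 4: 110000011

110000011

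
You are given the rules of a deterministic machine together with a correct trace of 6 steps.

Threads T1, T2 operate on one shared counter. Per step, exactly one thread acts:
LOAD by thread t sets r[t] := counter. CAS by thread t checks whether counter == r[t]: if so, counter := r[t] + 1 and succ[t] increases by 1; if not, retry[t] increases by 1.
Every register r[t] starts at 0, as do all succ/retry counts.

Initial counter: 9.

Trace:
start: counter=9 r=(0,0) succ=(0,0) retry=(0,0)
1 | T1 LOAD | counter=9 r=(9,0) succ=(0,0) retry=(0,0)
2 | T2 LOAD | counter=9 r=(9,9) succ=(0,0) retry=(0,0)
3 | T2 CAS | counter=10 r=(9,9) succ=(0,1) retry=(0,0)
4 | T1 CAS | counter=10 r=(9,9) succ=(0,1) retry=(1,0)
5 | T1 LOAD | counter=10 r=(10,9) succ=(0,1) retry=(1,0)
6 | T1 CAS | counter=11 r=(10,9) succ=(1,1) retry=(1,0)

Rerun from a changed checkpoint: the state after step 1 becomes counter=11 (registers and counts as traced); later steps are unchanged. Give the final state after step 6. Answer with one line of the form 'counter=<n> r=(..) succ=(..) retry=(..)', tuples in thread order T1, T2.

counter=13 r=(12,11) succ=(1,1) retry=(1,0)

state after step 1 := counter=11 r=(9,0) succ=(0,0) retry=(0,0)
2 | T2 LOAD | counter=11 r=(9,11) succ=(0,0) retry=(0,0)
3 | T2 CAS | counter=12 r=(9,11) succ=(0,1) retry=(0,0)
4 | T1 CAS | counter=12 r=(9,11) succ=(0,1) retry=(1,0)
5 | T1 LOAD | counter=12 r=(12,11) succ=(0,1) retry=(1,0)
6 | T1 CAS | counter=13 r=(12,11) succ=(1,1) retry=(1,0)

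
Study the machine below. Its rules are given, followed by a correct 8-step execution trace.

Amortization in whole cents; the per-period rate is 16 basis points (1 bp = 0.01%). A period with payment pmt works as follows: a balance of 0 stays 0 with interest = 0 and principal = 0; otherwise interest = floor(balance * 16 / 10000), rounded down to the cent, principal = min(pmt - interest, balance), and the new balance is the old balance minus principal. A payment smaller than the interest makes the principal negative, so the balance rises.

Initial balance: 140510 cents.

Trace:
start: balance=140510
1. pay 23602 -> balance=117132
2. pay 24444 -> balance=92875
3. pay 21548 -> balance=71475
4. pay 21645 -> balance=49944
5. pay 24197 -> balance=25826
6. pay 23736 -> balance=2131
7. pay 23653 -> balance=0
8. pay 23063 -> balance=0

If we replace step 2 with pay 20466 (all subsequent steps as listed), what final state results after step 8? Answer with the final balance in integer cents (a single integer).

0

(re-executing from step 2 with the substitution; state before step 2: balance=117132)
2. pay 20466 -> balance=96853
3. pay 21548 -> balance=75459
4. pay 21645 -> balance=53934
5. pay 24197 -> balance=29823
6. pay 23736 -> balance=6134
7. pay 23653 -> balance=0
8. pay 23063 -> balance=0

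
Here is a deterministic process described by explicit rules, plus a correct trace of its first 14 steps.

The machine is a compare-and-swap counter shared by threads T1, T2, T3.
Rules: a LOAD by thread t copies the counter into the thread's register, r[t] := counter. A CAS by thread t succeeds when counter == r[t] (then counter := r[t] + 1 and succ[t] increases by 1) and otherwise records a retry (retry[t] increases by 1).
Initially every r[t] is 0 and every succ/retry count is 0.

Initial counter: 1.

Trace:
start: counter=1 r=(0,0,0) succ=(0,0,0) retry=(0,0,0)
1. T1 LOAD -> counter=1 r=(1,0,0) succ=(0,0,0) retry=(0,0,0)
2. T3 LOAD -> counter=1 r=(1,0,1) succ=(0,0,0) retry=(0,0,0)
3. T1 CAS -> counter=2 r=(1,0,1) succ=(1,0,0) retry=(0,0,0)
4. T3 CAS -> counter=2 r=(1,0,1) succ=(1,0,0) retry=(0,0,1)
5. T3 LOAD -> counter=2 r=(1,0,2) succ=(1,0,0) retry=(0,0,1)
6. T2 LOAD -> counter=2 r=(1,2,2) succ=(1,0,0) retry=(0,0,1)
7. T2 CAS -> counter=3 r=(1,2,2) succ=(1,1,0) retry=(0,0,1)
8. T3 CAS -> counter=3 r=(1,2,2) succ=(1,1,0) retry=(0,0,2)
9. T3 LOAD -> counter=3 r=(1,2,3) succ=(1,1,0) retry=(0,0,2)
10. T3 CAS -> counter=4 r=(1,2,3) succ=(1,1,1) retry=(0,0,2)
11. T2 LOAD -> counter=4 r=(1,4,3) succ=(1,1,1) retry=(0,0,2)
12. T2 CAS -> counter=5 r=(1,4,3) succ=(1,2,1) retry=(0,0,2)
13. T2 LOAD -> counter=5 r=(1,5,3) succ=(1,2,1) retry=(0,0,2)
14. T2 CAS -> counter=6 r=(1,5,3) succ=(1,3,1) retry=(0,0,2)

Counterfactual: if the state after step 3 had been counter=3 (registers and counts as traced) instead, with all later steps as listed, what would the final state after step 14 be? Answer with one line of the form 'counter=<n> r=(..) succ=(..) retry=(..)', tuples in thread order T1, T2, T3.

state after step 3 := counter=3 r=(1,0,1) succ=(1,0,0) retry=(0,0,0)
4. T3 CAS -> counter=3 r=(1,0,1) succ=(1,0,0) retry=(0,0,1)
5. T3 LOAD -> counter=3 r=(1,0,3) succ=(1,0,0) retry=(0,0,1)
6. T2 LOAD -> counter=3 r=(1,3,3) succ=(1,0,0) retry=(0,0,1)
7. T2 CAS -> counter=4 r=(1,3,3) succ=(1,1,0) retry=(0,0,1)
8. T3 CAS -> counter=4 r=(1,3,3) succ=(1,1,0) retry=(0,0,2)
9. T3 LOAD -> counter=4 r=(1,3,4) succ=(1,1,0) retry=(0,0,2)
10. T3 CAS -> counter=5 r=(1,3,4) succ=(1,1,1) retry=(0,0,2)
11. T2 LOAD -> counter=5 r=(1,5,4) succ=(1,1,1) retry=(0,0,2)
12. T2 CAS -> counter=6 r=(1,5,4) succ=(1,2,1) retry=(0,0,2)
13. T2 LOAD -> counter=6 r=(1,6,4) succ=(1,2,1) retry=(0,0,2)
14. T2 CAS -> counter=7 r=(1,6,4) succ=(1,3,1) retry=(0,0,2)

counter=7 r=(1,6,4) succ=(1,3,1) retry=(0,0,2)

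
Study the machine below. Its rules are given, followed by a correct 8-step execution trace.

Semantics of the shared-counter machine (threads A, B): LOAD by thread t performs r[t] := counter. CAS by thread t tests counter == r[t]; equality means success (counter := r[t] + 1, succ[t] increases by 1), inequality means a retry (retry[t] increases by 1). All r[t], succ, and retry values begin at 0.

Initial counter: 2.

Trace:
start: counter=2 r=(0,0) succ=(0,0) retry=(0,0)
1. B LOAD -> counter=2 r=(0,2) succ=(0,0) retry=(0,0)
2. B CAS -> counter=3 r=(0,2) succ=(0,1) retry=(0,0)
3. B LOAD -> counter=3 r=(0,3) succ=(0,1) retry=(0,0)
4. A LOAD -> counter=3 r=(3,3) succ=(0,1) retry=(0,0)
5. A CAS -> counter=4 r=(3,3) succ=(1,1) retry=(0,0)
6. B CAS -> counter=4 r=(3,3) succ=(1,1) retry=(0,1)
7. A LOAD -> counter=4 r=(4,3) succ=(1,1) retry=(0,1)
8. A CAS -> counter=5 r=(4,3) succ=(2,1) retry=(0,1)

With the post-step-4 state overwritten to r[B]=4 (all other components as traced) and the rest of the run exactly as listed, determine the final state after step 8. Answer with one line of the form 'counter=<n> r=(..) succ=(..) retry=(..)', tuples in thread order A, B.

state after step 4 := counter=3 r=(3,4) succ=(0,1) retry=(0,0)
5. A CAS -> counter=4 r=(3,4) succ=(1,1) retry=(0,0)
6. B CAS -> counter=5 r=(3,4) succ=(1,2) retry=(0,0)
7. A LOAD -> counter=5 r=(5,4) succ=(1,2) retry=(0,0)
8. A CAS -> counter=6 r=(5,4) succ=(2,2) retry=(0,0)

counter=6 r=(5,4) succ=(2,2) retry=(0,0)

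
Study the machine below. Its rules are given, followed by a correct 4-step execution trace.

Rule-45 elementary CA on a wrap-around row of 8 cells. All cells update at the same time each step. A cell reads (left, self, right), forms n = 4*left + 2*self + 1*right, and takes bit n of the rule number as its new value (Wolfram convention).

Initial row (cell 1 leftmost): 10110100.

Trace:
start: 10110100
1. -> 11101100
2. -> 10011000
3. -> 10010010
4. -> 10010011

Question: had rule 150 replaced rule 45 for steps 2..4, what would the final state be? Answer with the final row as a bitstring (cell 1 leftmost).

10011110

(re-executing steps 2..4 under rule 150; state before step 2: 11101100)
2. -> 01000011
3. -> 01100100
4. -> 10011110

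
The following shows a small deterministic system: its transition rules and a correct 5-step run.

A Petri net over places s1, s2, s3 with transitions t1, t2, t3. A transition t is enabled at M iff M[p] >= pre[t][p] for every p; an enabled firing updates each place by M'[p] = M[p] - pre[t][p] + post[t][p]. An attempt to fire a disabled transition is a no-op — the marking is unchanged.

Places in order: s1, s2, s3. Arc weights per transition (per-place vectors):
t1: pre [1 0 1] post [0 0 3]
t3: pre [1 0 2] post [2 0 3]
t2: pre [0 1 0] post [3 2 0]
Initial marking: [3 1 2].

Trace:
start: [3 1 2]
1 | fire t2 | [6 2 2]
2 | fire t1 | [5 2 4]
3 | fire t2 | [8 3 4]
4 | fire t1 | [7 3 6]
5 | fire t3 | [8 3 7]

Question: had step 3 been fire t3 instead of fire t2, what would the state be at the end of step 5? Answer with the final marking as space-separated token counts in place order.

6 2 8

(re-executing from step 3 with the substitution; state before step 3: [5 2 4])
3 | fire t3 | [6 2 5]
4 | fire t1 | [5 2 7]
5 | fire t3 | [6 2 8]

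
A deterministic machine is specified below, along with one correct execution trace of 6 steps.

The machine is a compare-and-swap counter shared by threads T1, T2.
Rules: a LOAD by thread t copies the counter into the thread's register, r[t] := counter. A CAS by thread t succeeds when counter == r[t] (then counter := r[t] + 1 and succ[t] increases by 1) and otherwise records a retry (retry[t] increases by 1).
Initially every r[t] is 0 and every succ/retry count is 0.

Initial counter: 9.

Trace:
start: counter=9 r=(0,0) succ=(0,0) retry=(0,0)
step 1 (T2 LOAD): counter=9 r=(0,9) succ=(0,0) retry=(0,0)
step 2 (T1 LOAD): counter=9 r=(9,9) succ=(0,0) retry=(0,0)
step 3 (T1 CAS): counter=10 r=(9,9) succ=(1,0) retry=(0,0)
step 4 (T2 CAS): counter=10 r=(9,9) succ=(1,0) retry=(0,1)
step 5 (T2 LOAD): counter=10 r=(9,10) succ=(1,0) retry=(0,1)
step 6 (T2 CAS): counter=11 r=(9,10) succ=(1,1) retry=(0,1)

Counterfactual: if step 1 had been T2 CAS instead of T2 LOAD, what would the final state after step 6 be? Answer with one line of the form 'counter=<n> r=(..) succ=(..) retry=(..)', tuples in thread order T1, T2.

(re-executing from step 1 with the substitution; state before step 1: counter=9 r=(0,0) succ=(0,0) retry=(0,0))
step 1 (T2 CAS): counter=9 r=(0,0) succ=(0,0) retry=(0,1)
step 2 (T1 LOAD): counter=9 r=(9,0) succ=(0,0) retry=(0,1)
step 3 (T1 CAS): counter=10 r=(9,0) succ=(1,0) retry=(0,1)
step 4 (T2 CAS): counter=10 r=(9,0) succ=(1,0) retry=(0,2)
step 5 (T2 LOAD): counter=10 r=(9,10) succ=(1,0) retry=(0,2)
step 6 (T2 CAS): counter=11 r=(9,10) succ=(1,1) retry=(0,2)

counter=11 r=(9,10) succ=(1,1) retry=(0,2)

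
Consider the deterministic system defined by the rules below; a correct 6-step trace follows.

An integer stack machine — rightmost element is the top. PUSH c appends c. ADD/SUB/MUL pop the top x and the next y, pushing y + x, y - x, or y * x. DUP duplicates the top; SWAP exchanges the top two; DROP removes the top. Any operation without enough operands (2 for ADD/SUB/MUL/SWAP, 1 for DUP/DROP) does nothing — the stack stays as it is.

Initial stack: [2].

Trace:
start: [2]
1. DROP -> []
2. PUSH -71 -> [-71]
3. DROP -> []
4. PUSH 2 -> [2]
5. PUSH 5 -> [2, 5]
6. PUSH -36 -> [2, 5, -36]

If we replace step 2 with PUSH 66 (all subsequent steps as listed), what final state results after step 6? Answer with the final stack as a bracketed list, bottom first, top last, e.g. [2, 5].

(re-executing from step 2 with the substitution; state before step 2: [])
2. PUSH 66 -> [66]
3. DROP -> []
4. PUSH 2 -> [2]
5. PUSH 5 -> [2, 5]
6. PUSH -36 -> [2, 5, -36]

[2, 5, -36]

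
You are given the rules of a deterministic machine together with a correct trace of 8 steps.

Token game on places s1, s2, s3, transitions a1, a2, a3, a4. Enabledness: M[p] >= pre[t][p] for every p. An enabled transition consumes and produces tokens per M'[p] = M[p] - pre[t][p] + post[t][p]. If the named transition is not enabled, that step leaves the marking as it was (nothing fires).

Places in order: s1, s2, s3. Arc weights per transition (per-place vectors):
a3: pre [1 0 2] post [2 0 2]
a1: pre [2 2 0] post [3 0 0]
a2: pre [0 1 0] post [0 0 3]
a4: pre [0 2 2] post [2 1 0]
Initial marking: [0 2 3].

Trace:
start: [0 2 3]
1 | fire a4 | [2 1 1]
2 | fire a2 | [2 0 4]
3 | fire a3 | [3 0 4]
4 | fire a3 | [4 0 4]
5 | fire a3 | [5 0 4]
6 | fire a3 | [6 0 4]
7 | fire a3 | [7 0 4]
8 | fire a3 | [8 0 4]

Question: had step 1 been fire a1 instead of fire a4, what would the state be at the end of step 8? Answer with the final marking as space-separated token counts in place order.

(re-executing from step 1 with the substitution; state before step 1: [0 2 3])
1 | fire a1 | [0 2 3]
2 | fire a2 | [0 1 6]
3 | fire a3 | [0 1 6]
4 | fire a3 | [0 1 6]
5 | fire a3 | [0 1 6]
6 | fire a3 | [0 1 6]
7 | fire a3 | [0 1 6]
8 | fire a3 | [0 1 6]

0 1 6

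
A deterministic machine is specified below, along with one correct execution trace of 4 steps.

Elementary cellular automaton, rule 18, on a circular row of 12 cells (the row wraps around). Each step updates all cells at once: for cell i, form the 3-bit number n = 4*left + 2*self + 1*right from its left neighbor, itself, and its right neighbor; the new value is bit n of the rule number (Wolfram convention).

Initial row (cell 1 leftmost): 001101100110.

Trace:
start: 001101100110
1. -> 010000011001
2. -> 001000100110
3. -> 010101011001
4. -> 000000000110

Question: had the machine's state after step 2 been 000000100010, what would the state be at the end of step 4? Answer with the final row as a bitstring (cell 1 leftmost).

state after step 2 := 000000100010
3. -> 000001010101
4. -> 100010000000

100010000000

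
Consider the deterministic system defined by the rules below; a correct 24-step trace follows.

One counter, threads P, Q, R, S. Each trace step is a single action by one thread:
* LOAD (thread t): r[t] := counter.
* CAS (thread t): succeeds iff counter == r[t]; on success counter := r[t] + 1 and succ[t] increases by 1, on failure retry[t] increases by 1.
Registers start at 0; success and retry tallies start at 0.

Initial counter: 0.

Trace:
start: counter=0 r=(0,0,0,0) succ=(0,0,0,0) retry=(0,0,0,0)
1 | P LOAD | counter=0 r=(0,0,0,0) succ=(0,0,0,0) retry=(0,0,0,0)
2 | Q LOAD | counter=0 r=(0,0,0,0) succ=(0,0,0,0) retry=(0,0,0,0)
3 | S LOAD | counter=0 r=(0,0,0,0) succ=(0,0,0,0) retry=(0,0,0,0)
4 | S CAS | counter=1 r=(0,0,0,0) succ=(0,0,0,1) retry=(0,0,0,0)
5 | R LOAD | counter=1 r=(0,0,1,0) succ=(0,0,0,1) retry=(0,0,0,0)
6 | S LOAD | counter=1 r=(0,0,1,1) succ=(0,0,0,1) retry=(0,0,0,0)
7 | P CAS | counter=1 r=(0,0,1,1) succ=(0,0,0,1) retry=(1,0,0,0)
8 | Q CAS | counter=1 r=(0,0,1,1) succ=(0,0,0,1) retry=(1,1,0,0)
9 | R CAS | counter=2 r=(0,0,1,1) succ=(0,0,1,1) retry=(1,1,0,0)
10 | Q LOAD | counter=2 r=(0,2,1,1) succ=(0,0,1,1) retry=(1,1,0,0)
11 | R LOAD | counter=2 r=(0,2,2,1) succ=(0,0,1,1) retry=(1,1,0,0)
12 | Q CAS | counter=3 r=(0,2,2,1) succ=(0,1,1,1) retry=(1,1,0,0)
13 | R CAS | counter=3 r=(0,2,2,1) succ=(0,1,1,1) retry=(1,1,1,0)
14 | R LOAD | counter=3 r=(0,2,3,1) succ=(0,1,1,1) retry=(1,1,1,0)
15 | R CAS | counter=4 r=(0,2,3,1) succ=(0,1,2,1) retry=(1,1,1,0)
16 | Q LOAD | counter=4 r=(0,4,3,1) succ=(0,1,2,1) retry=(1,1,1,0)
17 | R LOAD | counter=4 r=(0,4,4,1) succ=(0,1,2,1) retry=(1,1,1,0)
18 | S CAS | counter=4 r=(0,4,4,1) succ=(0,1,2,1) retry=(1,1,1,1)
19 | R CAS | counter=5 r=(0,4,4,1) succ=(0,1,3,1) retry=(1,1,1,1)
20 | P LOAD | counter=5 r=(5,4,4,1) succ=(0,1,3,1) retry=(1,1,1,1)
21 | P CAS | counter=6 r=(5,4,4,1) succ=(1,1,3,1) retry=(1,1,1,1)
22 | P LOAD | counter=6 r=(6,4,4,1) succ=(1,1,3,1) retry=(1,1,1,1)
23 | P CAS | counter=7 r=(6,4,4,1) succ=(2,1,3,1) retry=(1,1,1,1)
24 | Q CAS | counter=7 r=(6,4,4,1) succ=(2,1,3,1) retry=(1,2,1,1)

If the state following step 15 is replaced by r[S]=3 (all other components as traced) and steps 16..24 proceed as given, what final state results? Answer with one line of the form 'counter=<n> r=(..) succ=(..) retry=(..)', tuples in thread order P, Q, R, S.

state after step 15 := counter=4 r=(0,2,3,3) succ=(0,1,2,1) retry=(1,1,1,0)
16 | Q LOAD | counter=4 r=(0,4,3,3) succ=(0,1,2,1) retry=(1,1,1,0)
17 | R LOAD | counter=4 r=(0,4,4,3) succ=(0,1,2,1) retry=(1,1,1,0)
18 | S CAS | counter=4 r=(0,4,4,3) succ=(0,1,2,1) retry=(1,1,1,1)
19 | R CAS | counter=5 r=(0,4,4,3) succ=(0,1,3,1) retry=(1,1,1,1)
20 | P LOAD | counter=5 r=(5,4,4,3) succ=(0,1,3,1) retry=(1,1,1,1)
21 | P CAS | counter=6 r=(5,4,4,3) succ=(1,1,3,1) retry=(1,1,1,1)
22 | P LOAD | counter=6 r=(6,4,4,3) succ=(1,1,3,1) retry=(1,1,1,1)
23 | P CAS | counter=7 r=(6,4,4,3) succ=(2,1,3,1) retry=(1,1,1,1)
24 | Q CAS | counter=7 r=(6,4,4,3) succ=(2,1,3,1) retry=(1,2,1,1)

counter=7 r=(6,4,4,3) succ=(2,1,3,1) retry=(1,2,1,1)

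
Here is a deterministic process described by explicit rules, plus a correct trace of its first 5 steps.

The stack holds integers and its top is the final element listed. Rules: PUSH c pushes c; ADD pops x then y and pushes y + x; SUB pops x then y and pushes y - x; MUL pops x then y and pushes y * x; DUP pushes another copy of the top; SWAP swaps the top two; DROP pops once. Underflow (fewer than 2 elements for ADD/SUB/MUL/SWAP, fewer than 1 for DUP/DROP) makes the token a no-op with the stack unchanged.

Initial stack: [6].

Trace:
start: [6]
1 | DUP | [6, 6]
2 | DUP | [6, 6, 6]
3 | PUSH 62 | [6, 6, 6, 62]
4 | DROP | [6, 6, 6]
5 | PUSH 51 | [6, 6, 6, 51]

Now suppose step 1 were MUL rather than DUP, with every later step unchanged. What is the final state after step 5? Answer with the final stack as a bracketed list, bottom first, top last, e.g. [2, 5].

[6, 6, 51]

(re-executing from step 1 with the substitution; state before step 1: [6])
1 | MUL | [6]
2 | DUP | [6, 6]
3 | PUSH 62 | [6, 6, 62]
4 | DROP | [6, 6]
5 | PUSH 51 | [6, 6, 51]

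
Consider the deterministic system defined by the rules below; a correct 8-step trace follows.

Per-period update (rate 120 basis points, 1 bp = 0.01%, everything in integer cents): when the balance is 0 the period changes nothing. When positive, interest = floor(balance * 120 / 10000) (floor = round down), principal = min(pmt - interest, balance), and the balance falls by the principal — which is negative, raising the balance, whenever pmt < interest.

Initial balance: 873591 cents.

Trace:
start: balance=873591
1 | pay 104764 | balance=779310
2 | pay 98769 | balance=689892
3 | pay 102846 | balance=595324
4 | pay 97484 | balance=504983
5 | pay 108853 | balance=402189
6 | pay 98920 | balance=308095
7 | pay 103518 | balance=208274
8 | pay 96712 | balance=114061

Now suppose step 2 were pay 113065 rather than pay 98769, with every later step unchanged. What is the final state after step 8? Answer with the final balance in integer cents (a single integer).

(re-executing from step 2 with the substitution; state before step 2: balance=779310)
2 | pay 113065 | balance=675596
3 | pay 102846 | balance=580857
4 | pay 97484 | balance=490343
5 | pay 108853 | balance=387374
6 | pay 98920 | balance=293102
7 | pay 103518 | balance=193101
8 | pay 96712 | balance=98706

98706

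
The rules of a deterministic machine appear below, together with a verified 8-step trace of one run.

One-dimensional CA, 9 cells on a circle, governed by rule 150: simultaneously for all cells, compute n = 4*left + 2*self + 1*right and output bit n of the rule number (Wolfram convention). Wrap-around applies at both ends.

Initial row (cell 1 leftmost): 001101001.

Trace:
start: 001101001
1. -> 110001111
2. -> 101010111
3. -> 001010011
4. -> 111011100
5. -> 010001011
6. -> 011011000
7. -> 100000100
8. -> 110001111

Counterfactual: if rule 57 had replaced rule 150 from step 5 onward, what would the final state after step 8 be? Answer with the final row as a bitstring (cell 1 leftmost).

010101010

(re-executing steps 5..8 under rule 57; state before step 5: 111011100)
5. -> 100110010
6. -> 010101001
7. -> 101010100
8. -> 010101010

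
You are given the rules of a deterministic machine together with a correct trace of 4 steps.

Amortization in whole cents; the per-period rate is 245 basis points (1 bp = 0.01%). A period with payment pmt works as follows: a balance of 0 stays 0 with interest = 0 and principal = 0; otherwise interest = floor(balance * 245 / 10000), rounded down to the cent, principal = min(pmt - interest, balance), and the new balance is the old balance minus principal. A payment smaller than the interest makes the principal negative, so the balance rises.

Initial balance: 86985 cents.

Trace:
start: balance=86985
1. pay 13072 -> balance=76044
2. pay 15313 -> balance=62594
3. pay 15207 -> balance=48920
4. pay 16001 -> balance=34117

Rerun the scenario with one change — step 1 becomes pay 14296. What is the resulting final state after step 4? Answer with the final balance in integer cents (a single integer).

32801

(re-executing from step 1 with the substitution; state before step 1: balance=86985)
1. pay 14296 -> balance=74820
2. pay 15313 -> balance=61340
3. pay 15207 -> balance=47635
4. pay 16001 -> balance=32801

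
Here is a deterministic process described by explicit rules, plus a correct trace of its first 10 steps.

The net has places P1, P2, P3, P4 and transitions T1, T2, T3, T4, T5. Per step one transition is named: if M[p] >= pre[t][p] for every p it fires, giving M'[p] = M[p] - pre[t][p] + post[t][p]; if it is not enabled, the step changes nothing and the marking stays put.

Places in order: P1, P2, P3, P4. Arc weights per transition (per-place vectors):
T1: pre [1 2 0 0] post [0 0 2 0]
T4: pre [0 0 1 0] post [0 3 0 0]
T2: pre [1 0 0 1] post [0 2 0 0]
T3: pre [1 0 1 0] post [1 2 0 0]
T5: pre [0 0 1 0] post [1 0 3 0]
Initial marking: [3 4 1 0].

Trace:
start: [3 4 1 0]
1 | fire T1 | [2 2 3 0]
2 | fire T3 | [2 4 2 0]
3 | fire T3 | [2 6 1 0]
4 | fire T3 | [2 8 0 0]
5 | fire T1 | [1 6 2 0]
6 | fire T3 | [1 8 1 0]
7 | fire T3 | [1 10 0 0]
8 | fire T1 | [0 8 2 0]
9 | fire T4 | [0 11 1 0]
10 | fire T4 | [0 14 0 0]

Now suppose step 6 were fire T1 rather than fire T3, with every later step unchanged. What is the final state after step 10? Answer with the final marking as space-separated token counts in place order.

0 10 2 0

(re-executing from step 6 with the substitution; state before step 6: [1 6 2 0])
6 | fire T1 | [0 4 4 0]
7 | fire T3 | [0 4 4 0]
8 | fire T1 | [0 4 4 0]
9 | fire T4 | [0 7 3 0]
10 | fire T4 | [0 10 2 0]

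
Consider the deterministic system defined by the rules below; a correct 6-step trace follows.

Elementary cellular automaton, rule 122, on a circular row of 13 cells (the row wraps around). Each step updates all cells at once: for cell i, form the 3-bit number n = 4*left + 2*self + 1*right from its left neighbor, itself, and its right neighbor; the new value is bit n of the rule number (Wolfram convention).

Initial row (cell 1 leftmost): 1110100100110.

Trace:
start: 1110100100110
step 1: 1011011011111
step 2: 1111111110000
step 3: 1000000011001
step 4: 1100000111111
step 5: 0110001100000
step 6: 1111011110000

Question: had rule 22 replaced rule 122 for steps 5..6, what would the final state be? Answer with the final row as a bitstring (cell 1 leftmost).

0111011100000

(re-executing steps 5..6 under rule 22; state before step 5: 1100000111111)
step 5: 0010001000000
step 6: 0111011100000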